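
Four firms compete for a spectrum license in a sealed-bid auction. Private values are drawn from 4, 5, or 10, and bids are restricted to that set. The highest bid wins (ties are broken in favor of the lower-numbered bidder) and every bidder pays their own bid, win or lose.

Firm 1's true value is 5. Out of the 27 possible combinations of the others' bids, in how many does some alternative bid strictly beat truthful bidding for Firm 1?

20

Others bid (4, 4, 4): truth gives 0; bid 4 gives 1 > 0. Violating.
Others bid (4, 4, 10): truth gives -5; bid 4 gives -4 > -5. Violating.
Others bid (4, 5, 10): truth gives -5; bid 4 gives -4 > -5. Violating.
Others bid (4, 10, 4): truth gives -5; bid 4 gives -4 > -5. Violating.
Others bid (4, 4, 5): truth gives 0; no alternative beats it.
Others bid (4, 5, 4): truth gives 0; no alternative beats it.
(Checking all 27 profiles: 20 have a profitable deviation, 7 do not.)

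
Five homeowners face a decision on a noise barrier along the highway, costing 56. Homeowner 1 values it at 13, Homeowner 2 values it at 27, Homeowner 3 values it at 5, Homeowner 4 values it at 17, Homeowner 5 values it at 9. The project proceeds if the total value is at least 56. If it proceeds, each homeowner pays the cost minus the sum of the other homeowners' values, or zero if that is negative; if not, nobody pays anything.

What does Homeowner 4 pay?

Total value 71 ≥ cost 56, so the project is built.
The other homeowners' values sum to 54.
Cost minus that sum is 56 - 54 = 2.

2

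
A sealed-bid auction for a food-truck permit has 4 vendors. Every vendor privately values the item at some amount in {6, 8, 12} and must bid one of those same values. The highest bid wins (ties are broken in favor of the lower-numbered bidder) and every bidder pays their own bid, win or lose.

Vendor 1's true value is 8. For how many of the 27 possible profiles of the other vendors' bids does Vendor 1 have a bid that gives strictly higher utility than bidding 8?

Others bid (6, 6, 6): truth gives 0; bid 6 gives 2 > 0. Violating.
Others bid (6, 6, 12): truth gives -8; bid 12 gives -4 > -8. Violating.
Others bid (6, 8, 12): truth gives -8; bid 12 gives -4 > -8. Violating.
Others bid (6, 12, 6): truth gives -8; bid 12 gives -4 > -8. Violating.
Others bid (6, 6, 8): truth gives 0; no alternative beats it.
Others bid (6, 8, 6): truth gives 0; no alternative beats it.
(Checking all 27 profiles: 20 have a profitable deviation, 7 do not.)

20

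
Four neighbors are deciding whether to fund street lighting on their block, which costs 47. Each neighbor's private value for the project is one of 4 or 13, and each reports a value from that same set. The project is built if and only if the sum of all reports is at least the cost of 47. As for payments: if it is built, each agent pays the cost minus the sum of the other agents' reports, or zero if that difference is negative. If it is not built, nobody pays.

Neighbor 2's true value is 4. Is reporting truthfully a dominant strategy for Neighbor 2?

Check each profile of the others' reports and compare truth against every alternative report.
Others report (13, 13, 13): truth gives 0, best alternative gives -4.
Others report (4, 4, 4): truth gives 0, best alternative gives 0.
Others report (4, 4, 13): truth gives 0, best alternative gives 0.
Others report (4, 13, 4): truth gives 0, best alternative gives 0.
Others report (4, 13, 13): truth gives 0, best alternative gives 0.
Others report (13, 4, 4): truth gives 0, best alternative gives 0.
(Remaining 2 profiles checked similarly; truth is weakly best in each.)
In every case the truthful report is at least as good as any alternative, so it is a dominant strategy.

Yes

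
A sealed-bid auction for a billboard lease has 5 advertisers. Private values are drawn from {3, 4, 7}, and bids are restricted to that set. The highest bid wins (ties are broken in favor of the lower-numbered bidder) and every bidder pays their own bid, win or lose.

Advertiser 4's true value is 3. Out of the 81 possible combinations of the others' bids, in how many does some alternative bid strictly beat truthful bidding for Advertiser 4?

Others bid (3, 3, 3, 3): truth gives -3; bid 4 gives -1 > -3. Violating.
Others bid (3, 3, 3, 4): truth gives -3; bid 4 gives -1 > -3. Violating.
Others bid (3, 3, 3, 7): truth gives -3; no alternative beats it.
Others bid (3, 3, 4, 3): truth gives -3; no alternative beats it.
(Checking all 81 profiles: 2 have a profitable deviation, 79 do not.)

2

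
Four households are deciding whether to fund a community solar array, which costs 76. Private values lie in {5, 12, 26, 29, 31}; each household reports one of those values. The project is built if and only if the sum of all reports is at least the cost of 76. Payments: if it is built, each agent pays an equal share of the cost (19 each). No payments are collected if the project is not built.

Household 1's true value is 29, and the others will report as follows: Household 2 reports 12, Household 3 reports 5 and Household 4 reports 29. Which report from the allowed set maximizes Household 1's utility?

Report 5: project not built, utility 0.
Report 12: project not built, utility 0.
Report 26: project not built, utility 0.
Report 29: project not built, utility 0.
Report 31: project built, pays 19, utility 29 - 19 = 10.
The best choice is 31 with utility 10.

31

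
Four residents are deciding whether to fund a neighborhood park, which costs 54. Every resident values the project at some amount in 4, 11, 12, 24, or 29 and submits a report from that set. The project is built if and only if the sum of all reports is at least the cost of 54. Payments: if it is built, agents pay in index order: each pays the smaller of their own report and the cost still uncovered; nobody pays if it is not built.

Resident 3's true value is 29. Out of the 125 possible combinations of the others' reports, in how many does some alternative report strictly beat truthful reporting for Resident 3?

85

Others report (4, 4, 24): truth gives 0; report 24 gives 5 > 0. Violating.
Others report (4, 4, 29): truth gives 0; report 24 gives 5 > 0. Violating.
Others report (4, 11, 24): truth gives 0; report 24 gives 5 > 0. Violating.
Others report (4, 11, 29): truth gives 0; report 11 gives 18 > 0. Violating.
Others report (4, 4, 4): truth gives 0; no alternative beats it.
Others report (4, 4, 11): truth gives 0; no alternative beats it.
(Checking all 125 profiles: 85 have a profitable deviation, 40 do not.)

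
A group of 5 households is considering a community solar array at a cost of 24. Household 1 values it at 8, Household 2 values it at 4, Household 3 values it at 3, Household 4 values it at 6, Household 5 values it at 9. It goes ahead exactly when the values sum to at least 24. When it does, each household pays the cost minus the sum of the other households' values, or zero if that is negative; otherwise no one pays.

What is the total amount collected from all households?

5

Total value 30 ≥ cost 24, so it is built.
Household 1: others sum to 22; max(0, 24 - 22) = 2.
Household 2: others sum to 26; max(0, 24 - 26) = 0.
Household 3: others sum to 27; max(0, 24 - 27) = 0.
Household 4: others sum to 24; max(0, 24 - 24) = 0.
Household 5: others sum to 21; max(0, 24 - 21) = 3.
Total collected = 2 + 0 + 0 + 0 + 3 = 5.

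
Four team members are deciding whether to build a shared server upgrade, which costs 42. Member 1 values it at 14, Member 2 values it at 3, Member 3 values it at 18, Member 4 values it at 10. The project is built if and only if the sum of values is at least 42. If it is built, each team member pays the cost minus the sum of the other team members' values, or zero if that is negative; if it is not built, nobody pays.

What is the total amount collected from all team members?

33

Total value 45 ≥ cost 42, so it is built.
Member 1: others sum to 31; max(0, 42 - 31) = 11.
Member 2: others sum to 42; max(0, 42 - 42) = 0.
Member 3: others sum to 27; max(0, 42 - 27) = 15.
Member 4: others sum to 35; max(0, 42 - 35) = 7.
Total collected = 11 + 0 + 15 + 7 = 33.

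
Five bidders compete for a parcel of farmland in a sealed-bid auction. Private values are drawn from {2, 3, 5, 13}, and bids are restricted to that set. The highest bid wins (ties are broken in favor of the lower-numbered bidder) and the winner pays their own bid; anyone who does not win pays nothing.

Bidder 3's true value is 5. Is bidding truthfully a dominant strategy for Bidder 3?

Consider the case where Bidder 1 bids 2, Bidder 2 bids 2, Bidder 4 bids 2 and Bidder 5 bids 2.
Truthful bid 5: wins, pays 5, utility 5 - 5 = 0.
Bid 3 instead: wins, pays 3, utility 5 - 3 = 2.
Since 2 > 0, bidding 3 is strictly better here, so truthful bidding is not dominant.

No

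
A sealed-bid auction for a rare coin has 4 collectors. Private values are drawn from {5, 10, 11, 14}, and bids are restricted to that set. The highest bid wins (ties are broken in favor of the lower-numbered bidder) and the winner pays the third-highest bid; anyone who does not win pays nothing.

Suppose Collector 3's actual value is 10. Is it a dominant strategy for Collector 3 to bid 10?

No

Consider the case where Collector 1 bids 5, Collector 2 bids 5 and Collector 4 bids 11.
Truthful bid 10: loses, pays 0, utility 0.
Bid 11 instead: wins, pays 5, utility 10 - 5 = 5.
Since 5 > 0, bidding 11 is strictly better here, so truthful bidding is not dominant.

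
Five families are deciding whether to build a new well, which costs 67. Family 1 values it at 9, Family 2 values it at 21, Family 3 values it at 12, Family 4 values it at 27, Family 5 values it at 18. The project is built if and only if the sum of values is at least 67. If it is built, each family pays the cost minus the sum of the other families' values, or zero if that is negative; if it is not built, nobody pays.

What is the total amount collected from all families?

8

Total value 87 ≥ cost 67, so it is built.
Family 1: others sum to 78; max(0, 67 - 78) = 0.
Family 2: others sum to 66; max(0, 67 - 66) = 1.
Family 3: others sum to 75; max(0, 67 - 75) = 0.
Family 4: others sum to 60; max(0, 67 - 60) = 7.
Family 5: others sum to 69; max(0, 67 - 69) = 0.
Total collected = 0 + 1 + 0 + 7 + 0 = 8.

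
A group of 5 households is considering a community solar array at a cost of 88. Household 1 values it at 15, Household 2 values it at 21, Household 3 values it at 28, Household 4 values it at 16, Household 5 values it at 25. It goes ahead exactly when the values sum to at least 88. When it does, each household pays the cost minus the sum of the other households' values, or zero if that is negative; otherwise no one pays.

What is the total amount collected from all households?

Total value 105 ≥ cost 88, so it is built.
Household 1: others sum to 90; max(0, 88 - 90) = 0.
Household 2: others sum to 84; max(0, 88 - 84) = 4.
Household 3: others sum to 77; max(0, 88 - 77) = 11.
Household 4: others sum to 89; max(0, 88 - 89) = 0.
Household 5: others sum to 80; max(0, 88 - 80) = 8.
Total collected = 0 + 4 + 11 + 0 + 8 = 23.

23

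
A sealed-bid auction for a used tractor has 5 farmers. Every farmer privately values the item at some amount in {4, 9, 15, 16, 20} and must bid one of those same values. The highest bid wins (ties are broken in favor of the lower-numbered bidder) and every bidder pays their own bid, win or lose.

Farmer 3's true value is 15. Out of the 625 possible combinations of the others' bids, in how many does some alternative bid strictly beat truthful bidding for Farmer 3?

593

Others bid (4, 4, 4, 4): truth gives 0; bid 9 gives 6 > 0. Violating.
Others bid (4, 4, 4, 9): truth gives 0; bid 9 gives 6 > 0. Violating.
Others bid (4, 4, 4, 16): truth gives -15; bid 16 gives -1 > -15. Violating.
Others bid (4, 4, 4, 20): truth gives -15; bid 4 gives -4 > -15. Violating.
Others bid (4, 4, 4, 15): truth gives 0; no alternative beats it.
Others bid (4, 4, 9, 15): truth gives 0; no alternative beats it.
(Checking all 625 profiles: 593 have a profitable deviation, 32 do not.)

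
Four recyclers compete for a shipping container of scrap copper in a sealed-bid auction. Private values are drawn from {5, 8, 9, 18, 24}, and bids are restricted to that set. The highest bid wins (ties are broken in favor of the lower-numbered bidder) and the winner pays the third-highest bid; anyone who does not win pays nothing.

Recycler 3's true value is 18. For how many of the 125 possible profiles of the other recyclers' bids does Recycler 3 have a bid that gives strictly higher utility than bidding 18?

Others bid (5, 5, 24): truth gives 0; bid 24 gives 13 > 0. Violating.
Others bid (5, 8, 24): truth gives 0; bid 24 gives 10 > 0. Violating.
Others bid (5, 9, 24): truth gives 0; bid 24 gives 9 > 0. Violating.
Others bid (5, 18, 5): truth gives 0; bid 24 gives 13 > 0. Violating.
Others bid (5, 5, 5): truth gives 13; no alternative beats it.
Others bid (5, 5, 8): truth gives 13; no alternative beats it.
(Checking all 125 profiles: 27 have a profitable deviation, 98 do not.)

27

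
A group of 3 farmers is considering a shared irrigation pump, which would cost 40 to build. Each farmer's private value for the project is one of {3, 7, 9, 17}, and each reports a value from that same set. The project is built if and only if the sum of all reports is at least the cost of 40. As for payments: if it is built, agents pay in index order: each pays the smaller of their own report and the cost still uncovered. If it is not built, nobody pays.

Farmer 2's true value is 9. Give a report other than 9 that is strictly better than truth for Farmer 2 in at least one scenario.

Suppose Farmer 1 reports 17 and Farmer 3 reports 17.
Report 9: project built, pays 9, utility 9 - 9 = 0.
Report 7: project built, pays 7, utility 9 - 7 = 2.
So reporting 7 beats truth here (2 > 0).

7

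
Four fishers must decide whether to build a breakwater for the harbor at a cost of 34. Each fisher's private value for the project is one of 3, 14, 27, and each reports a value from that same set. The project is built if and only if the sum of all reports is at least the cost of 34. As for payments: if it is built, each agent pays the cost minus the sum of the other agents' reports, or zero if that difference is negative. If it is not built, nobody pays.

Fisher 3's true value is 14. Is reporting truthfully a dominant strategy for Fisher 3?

Check each profile of the others' reports and compare truth against every alternative report.
Others report (3, 14, 27): truth gives 14, best alternative gives 14.
Others report (3, 27, 14): truth gives 14, best alternative gives 14.
Others report (3, 27, 27): truth gives 14, best alternative gives 14.
Others report (14, 3, 27): truth gives 14, best alternative gives 14.
Others report (14, 14, 14): truth gives 14, best alternative gives 14.
Others report (14, 14, 27): truth gives 14, best alternative gives 14.
(Remaining 21 profiles checked similarly; truth is weakly best in each.)
In every case the truthful report is at least as good as any alternative, so it is a dominant strategy.

Yes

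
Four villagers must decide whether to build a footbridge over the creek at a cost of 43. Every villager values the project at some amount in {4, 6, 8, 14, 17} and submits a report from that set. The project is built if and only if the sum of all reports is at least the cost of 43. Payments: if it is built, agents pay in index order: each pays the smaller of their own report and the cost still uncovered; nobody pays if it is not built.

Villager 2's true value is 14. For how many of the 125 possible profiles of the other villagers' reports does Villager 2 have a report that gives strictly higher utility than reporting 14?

38

Others report (4, 14, 17): truth gives 0; report 8 gives 6 > 0. Violating.
Others report (4, 17, 14): truth gives 0; report 8 gives 6 > 0. Violating.
Others report (4, 17, 17): truth gives 0; report 6 gives 8 > 0. Violating.
Others report (6, 14, 17): truth gives 0; report 6 gives 8 > 0. Violating.
Others report (4, 4, 4): truth gives 0; no alternative beats it.
Others report (4, 4, 6): truth gives 0; no alternative beats it.
(Checking all 125 profiles: 38 have a profitable deviation, 87 do not.)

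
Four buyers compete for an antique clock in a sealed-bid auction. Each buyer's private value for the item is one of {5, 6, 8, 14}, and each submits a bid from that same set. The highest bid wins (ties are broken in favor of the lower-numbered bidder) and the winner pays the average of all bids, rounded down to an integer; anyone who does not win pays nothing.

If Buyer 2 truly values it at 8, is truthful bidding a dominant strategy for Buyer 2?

No

Consider the case where Buyer 1 bids 5, Buyer 3 bids 5 and Buyer 4 bids 6.
Truthful bid 8: wins, pays 6, utility 8 - 6 = 2.
Bid 6 instead: wins, pays 5, utility 8 - 5 = 3.
Since 3 > 2, bidding 6 is strictly better here, so truthful bidding is not dominant.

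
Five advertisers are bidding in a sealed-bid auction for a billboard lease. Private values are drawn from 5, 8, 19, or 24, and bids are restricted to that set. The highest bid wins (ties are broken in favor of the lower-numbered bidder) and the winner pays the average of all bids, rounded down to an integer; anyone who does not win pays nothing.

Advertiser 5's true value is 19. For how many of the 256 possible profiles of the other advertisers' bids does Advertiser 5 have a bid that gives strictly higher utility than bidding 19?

65

Others bid (5, 5, 5, 5): truth gives 12; bid 8 gives 14 > 12. Violating.
Others bid (5, 5, 5, 19): truth gives 0; bid 24 gives 8 > 0. Violating.
Others bid (5, 5, 8, 19): truth gives 0; bid 24 gives 7 > 0. Violating.
Others bid (5, 5, 19, 5): truth gives 0; bid 24 gives 8 > 0. Violating.
Others bid (5, 5, 5, 8): truth gives 11; no alternative beats it.
Others bid (5, 5, 5, 24): truth gives 0; no alternative beats it.
(Checking all 256 profiles: 65 have a profitable deviation, 191 do not.)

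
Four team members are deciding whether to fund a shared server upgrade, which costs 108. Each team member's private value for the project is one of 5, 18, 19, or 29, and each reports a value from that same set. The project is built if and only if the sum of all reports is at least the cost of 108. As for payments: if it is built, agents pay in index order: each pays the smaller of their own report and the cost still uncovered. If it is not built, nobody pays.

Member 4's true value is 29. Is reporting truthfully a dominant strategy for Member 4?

Yes

Check each profile of the others' reports and compare truth against every alternative report.
Others report (29, 29, 29): truth gives 8, best alternative gives 0.
Others report (5, 5, 5): truth gives 0, best alternative gives 0.
Others report (5, 5, 18): truth gives 0, best alternative gives 0.
Others report (5, 5, 19): truth gives 0, best alternative gives 0.
Others report (5, 5, 29): truth gives 0, best alternative gives 0.
Others report (5, 18, 5): truth gives 0, best alternative gives 0.
(Remaining 58 profiles checked similarly; truth is weakly best in each.)
In every case the truthful report is at least as good as any alternative, so it is a dominant strategy.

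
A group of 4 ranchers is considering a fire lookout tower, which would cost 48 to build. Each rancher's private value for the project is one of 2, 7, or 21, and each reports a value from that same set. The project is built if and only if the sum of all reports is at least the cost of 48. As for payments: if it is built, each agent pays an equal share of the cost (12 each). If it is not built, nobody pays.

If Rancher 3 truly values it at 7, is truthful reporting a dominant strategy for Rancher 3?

Consider the case where Rancher 1 reports 2, Rancher 2 reports 21 and Rancher 4 reports 21.
Truthful report 7: project built, pays 12, utility 7 - 12 = -5.
Report 2 instead: project not built, utility 0.
Since 0 > -5, reporting 2 is strictly better here, so truthful reporting is not dominant.

No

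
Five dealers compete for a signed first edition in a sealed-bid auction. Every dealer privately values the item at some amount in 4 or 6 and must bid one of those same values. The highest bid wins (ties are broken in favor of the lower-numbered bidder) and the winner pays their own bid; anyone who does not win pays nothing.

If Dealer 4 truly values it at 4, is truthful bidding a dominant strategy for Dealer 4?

Yes

Check each profile of the others' bids and compare truth against every alternative bid.
Others bid (4, 4, 4, 4): truth gives 0, best alternative gives -2.
Others bid (4, 4, 4, 6): truth gives 0, best alternative gives -2.
Others bid (4, 4, 6, 4): truth gives 0, best alternative gives 0.
Others bid (4, 4, 6, 6): truth gives 0, best alternative gives 0.
Others bid (4, 6, 4, 4): truth gives 0, best alternative gives 0.
Others bid (4, 6, 4, 6): truth gives 0, best alternative gives 0.
(Remaining 10 profiles checked similarly; truth is weakly best in each.)
In every case the truthful bid is at least as good as any alternative, so it is a dominant strategy.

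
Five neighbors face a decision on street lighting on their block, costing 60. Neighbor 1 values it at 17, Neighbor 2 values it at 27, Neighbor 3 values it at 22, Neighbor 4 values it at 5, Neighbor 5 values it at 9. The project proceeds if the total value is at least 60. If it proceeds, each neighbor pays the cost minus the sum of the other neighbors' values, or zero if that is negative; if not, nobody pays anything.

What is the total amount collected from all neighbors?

9

Total value 80 ≥ cost 60, so it is built.
Neighbor 1: others sum to 63; max(0, 60 - 63) = 0.
Neighbor 2: others sum to 53; max(0, 60 - 53) = 7.
Neighbor 3: others sum to 58; max(0, 60 - 58) = 2.
Neighbor 4: others sum to 75; max(0, 60 - 75) = 0.
Neighbor 5: others sum to 71; max(0, 60 - 71) = 0.
Total collected = 0 + 7 + 2 + 0 + 0 = 9.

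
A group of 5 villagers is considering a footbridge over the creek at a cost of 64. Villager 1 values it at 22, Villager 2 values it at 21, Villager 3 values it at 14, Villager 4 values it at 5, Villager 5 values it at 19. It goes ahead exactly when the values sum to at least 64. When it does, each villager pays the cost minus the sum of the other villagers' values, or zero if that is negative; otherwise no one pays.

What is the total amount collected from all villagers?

11

Total value 81 ≥ cost 64, so it is built.
Villager 1: others sum to 59; max(0, 64 - 59) = 5.
Villager 2: others sum to 60; max(0, 64 - 60) = 4.
Villager 3: others sum to 67; max(0, 64 - 67) = 0.
Villager 4: others sum to 76; max(0, 64 - 76) = 0.
Villager 5: others sum to 62; max(0, 64 - 62) = 2.
Total collected = 5 + 4 + 0 + 0 + 2 = 11.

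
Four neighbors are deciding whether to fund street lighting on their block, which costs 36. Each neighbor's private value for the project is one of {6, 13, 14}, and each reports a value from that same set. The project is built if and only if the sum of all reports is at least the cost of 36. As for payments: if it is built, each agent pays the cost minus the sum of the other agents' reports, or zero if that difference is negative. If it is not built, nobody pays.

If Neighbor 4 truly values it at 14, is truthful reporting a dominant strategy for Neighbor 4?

Yes

Check each profile of the others' reports and compare truth against every alternative report.
Others report (13, 13, 13): truth gives 14, best alternative gives 14.
Others report (13, 13, 14): truth gives 14, best alternative gives 14.
Others report (13, 14, 13): truth gives 14, best alternative gives 14.
Others report (13, 14, 14): truth gives 14, best alternative gives 14.
Others report (14, 13, 13): truth gives 14, best alternative gives 14.
Others report (14, 13, 14): truth gives 14, best alternative gives 14.
(Remaining 21 profiles checked similarly; truth is weakly best in each.)
In every case the truthful report is at least as good as any alternative, so it is a dominant strategy.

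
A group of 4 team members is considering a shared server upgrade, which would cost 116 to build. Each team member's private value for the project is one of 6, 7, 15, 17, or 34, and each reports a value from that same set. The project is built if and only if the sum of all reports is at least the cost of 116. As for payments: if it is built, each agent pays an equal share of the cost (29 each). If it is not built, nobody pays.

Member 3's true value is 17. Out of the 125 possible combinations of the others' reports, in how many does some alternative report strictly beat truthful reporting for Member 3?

Others report (34, 34, 34): truth gives -12; report 6 gives 0 > -12. Violating.
Others report (6, 6, 6): truth gives 0; no alternative beats it.
Others report (6, 6, 7): truth gives 0; no alternative beats it.
(Checking all 125 profiles: 1 has a profitable deviation, 124 do not.)

1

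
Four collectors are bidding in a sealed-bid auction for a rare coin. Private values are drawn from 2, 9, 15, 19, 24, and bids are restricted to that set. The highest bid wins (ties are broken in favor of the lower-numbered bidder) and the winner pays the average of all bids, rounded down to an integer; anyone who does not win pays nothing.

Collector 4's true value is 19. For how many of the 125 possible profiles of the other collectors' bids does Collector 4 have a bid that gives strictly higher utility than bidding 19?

41

Others bid (2, 2, 2): truth gives 13; bid 9 gives 16 > 13. Violating.
Others bid (2, 2, 9): truth gives 11; bid 15 gives 12 > 11. Violating.
Others bid (2, 2, 19): truth gives 0; bid 24 gives 8 > 0. Violating.
Others bid (2, 9, 2): truth gives 11; bid 15 gives 12 > 11. Violating.
Others bid (2, 2, 15): truth gives 10; no alternative beats it.
Others bid (2, 2, 24): truth gives 0; no alternative beats it.
(Checking all 125 profiles: 41 have a profitable deviation, 84 do not.)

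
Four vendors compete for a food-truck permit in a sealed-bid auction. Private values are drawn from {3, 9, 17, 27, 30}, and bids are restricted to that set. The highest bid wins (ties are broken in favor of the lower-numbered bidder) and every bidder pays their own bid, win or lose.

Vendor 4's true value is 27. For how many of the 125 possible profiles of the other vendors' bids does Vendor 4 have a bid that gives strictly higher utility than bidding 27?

Others bid (3, 3, 3): truth gives 0; bid 9 gives 18 > 0. Violating.
Others bid (3, 3, 9): truth gives 0; bid 17 gives 10 > 0. Violating.
Others bid (3, 3, 27): truth gives -27; bid 3 gives -3 > -27. Violating.
Others bid (3, 3, 30): truth gives -27; bid 3 gives -3 > -27. Violating.
Others bid (3, 3, 17): truth gives 0; no alternative beats it.
Others bid (3, 9, 17): truth gives 0; no alternative beats it.
(Checking all 125 profiles: 106 have a profitable deviation, 19 do not.)

106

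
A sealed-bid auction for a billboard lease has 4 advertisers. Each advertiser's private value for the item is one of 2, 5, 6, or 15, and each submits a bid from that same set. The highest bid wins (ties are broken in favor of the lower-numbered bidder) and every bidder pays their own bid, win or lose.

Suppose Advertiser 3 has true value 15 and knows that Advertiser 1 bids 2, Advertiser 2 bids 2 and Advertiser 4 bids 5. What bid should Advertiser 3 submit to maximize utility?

5

Bid 2: loses but pays 2, utility -2.
Bid 5: wins, pays 5, utility 15 - 5 = 10.
Bid 6: wins, pays 6, utility 15 - 6 = 9.
Bid 15: wins, pays 15, utility 15 - 15 = 0.
The best choice is 5 with utility 10.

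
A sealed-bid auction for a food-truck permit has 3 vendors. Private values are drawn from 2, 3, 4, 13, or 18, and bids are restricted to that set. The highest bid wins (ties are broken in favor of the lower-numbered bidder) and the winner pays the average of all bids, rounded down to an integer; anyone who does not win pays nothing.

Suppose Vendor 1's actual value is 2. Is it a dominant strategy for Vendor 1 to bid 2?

Yes

Check each profile of the others' bids and compare truth against every alternative bid.
Others bid (3, 3): truth gives 0, best alternative gives -1.
Others bid (2, 2): truth gives 0, best alternative gives 0.
Others bid (2, 3): truth gives 0, best alternative gives 0.
Others bid (2, 4): truth gives 0, best alternative gives 0.
Others bid (2, 13): truth gives 0, best alternative gives 0.
Others bid (2, 18): truth gives 0, best alternative gives 0.
(Remaining 19 profiles checked similarly; truth is weakly best in each.)
In every case the truthful bid is at least as good as any alternative, so it is a dominant strategy.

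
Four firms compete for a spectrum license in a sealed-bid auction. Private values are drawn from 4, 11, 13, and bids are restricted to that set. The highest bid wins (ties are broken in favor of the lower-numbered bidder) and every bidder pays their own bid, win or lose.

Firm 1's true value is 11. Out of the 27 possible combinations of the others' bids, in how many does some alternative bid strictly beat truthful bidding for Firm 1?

Others bid (4, 4, 4): truth gives 0; bid 4 gives 7 > 0. Violating.
Others bid (4, 4, 13): truth gives -11; bid 13 gives -2 > -11. Violating.
Others bid (4, 11, 13): truth gives -11; bid 13 gives -2 > -11. Violating.
Others bid (4, 13, 4): truth gives -11; bid 13 gives -2 > -11. Violating.
Others bid (4, 4, 11): truth gives 0; no alternative beats it.
Others bid (4, 11, 4): truth gives 0; no alternative beats it.
(Checking all 27 profiles: 20 have a profitable deviation, 7 do not.)

20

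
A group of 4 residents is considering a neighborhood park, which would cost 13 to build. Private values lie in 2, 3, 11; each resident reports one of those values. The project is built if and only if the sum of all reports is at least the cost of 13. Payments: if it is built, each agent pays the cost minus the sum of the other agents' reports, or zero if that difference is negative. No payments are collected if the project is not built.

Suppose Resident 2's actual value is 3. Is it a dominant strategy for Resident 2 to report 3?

Yes

Check each profile of the others' reports and compare truth against every alternative report.
Others report (2, 2, 11): truth gives 3, best alternative gives 3.
Others report (2, 3, 11): truth gives 3, best alternative gives 3.
Others report (2, 11, 2): truth gives 3, best alternative gives 3.
Others report (2, 11, 3): truth gives 3, best alternative gives 3.
Others report (2, 11, 11): truth gives 3, best alternative gives 3.
Others report (3, 2, 11): truth gives 3, best alternative gives 3.
(Remaining 21 profiles checked similarly; truth is weakly best in each.)
In every case the truthful report is at least as good as any alternative, so it is a dominant strategy.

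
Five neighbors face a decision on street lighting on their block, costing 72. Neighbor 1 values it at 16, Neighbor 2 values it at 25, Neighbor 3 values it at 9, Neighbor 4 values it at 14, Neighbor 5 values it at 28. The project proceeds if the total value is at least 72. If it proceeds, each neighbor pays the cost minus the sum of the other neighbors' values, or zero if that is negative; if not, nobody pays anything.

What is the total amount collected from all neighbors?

13

Total value 92 ≥ cost 72, so it is built.
Neighbor 1: others sum to 76; max(0, 72 - 76) = 0.
Neighbor 2: others sum to 67; max(0, 72 - 67) = 5.
Neighbor 3: others sum to 83; max(0, 72 - 83) = 0.
Neighbor 4: others sum to 78; max(0, 72 - 78) = 0.
Neighbor 5: others sum to 64; max(0, 72 - 64) = 8.
Total collected = 0 + 5 + 0 + 0 + 8 = 13.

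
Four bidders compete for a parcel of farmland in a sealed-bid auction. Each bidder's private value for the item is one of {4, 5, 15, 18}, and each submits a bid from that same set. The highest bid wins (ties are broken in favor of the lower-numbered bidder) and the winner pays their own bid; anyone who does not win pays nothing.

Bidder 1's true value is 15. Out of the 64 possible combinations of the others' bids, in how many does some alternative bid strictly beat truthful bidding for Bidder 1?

Others bid (4, 4, 4): truth gives 0; bid 4 gives 11 > 0. Violating.
Others bid (4, 4, 5): truth gives 0; bid 5 gives 10 > 0. Violating.
Others bid (4, 5, 4): truth gives 0; bid 5 gives 10 > 0. Violating.
Others bid (4, 5, 5): truth gives 0; bid 5 gives 10 > 0. Violating.
Others bid (4, 4, 15): truth gives 0; no alternative beats it.
Others bid (4, 4, 18): truth gives 0; no alternative beats it.
(Checking all 64 profiles: 8 have a profitable deviation, 56 do not.)

8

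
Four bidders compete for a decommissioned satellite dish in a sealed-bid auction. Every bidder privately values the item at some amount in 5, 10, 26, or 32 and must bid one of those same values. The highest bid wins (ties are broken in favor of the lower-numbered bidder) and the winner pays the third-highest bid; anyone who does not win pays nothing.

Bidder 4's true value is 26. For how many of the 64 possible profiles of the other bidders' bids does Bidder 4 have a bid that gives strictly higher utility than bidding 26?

12

Others bid (5, 5, 26): truth gives 0; bid 32 gives 21 > 0. Violating.
Others bid (5, 10, 26): truth gives 0; bid 32 gives 16 > 0. Violating.
Others bid (5, 26, 5): truth gives 0; bid 32 gives 21 > 0. Violating.
Others bid (5, 26, 10): truth gives 0; bid 32 gives 16 > 0. Violating.
Others bid (5, 5, 5): truth gives 21; no alternative beats it.
Others bid (5, 5, 10): truth gives 21; no alternative beats it.
(Checking all 64 profiles: 12 have a profitable deviation, 52 do not.)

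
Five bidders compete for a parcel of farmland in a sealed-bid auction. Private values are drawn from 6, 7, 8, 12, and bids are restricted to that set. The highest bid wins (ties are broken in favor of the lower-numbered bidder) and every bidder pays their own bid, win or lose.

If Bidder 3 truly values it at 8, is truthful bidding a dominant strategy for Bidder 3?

Consider the case where Bidder 1 bids 6, Bidder 2 bids 6, Bidder 4 bids 6 and Bidder 5 bids 6.
Truthful bid 8: wins, pays 8, utility 8 - 8 = 0.
Bid 7 instead: wins, pays 7, utility 8 - 7 = 1.
Since 1 > 0, bidding 7 is strictly better here, so truthful bidding is not dominant.

No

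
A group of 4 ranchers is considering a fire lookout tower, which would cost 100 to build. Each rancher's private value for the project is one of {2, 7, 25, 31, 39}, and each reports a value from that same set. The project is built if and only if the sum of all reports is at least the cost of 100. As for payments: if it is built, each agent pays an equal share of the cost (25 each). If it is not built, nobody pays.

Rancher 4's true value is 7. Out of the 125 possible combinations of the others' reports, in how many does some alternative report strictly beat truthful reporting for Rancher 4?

Others report (25, 31, 39): truth gives -18; report 2 gives 0 > -18. Violating.
Others report (25, 39, 31): truth gives -18; report 2 gives 0 > -18. Violating.
Others report (31, 25, 39): truth gives -18; report 2 gives 0 > -18. Violating.
Others report (31, 31, 31): truth gives -18; report 2 gives 0 > -18. Violating.
Others report (2, 2, 2): truth gives 0; no alternative beats it.
Others report (2, 2, 7): truth gives 0; no alternative beats it.
(Checking all 125 profiles: 7 have a profitable deviation, 118 do not.)

7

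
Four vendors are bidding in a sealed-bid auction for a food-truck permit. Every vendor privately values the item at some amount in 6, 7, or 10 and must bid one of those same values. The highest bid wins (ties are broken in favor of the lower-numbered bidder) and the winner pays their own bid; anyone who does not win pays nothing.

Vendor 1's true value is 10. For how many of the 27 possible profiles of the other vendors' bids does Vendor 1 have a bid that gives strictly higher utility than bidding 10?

Others bid (6, 6, 6): truth gives 0; bid 6 gives 4 > 0. Violating.
Others bid (6, 6, 7): truth gives 0; bid 7 gives 3 > 0. Violating.
Others bid (6, 7, 6): truth gives 0; bid 7 gives 3 > 0. Violating.
Others bid (6, 7, 7): truth gives 0; bid 7 gives 3 > 0. Violating.
Others bid (6, 6, 10): truth gives 0; no alternative beats it.
Others bid (6, 7, 10): truth gives 0; no alternative beats it.
(Checking all 27 profiles: 8 have a profitable deviation, 19 do not.)

8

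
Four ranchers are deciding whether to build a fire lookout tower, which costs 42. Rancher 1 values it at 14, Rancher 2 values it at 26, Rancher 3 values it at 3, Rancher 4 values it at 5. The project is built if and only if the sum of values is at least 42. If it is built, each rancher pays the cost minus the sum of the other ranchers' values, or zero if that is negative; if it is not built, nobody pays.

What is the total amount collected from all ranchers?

Total value 48 ≥ cost 42, so it is built.
Rancher 1: others sum to 34; max(0, 42 - 34) = 8.
Rancher 2: others sum to 22; max(0, 42 - 22) = 20.
Rancher 3: others sum to 45; max(0, 42 - 45) = 0.
Rancher 4: others sum to 43; max(0, 42 - 43) = 0.
Total collected = 8 + 20 + 0 + 0 = 28.

28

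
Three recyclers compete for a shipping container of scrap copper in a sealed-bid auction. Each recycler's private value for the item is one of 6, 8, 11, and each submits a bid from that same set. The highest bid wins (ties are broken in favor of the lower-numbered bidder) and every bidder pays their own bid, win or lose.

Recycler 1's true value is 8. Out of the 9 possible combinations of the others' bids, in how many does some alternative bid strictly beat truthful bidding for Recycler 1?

Others bid (6, 6): truth gives 0; bid 6 gives 2 > 0. Violating.
Others bid (6, 11): truth gives -8; bid 11 gives -3 > -8. Violating.
Others bid (8, 11): truth gives -8; bid 11 gives -3 > -8. Violating.
Others bid (11, 6): truth gives -8; bid 11 gives -3 > -8. Violating.
Others bid (6, 8): truth gives 0; no alternative beats it.
Others bid (8, 6): truth gives 0; no alternative beats it.
(Checking all 9 profiles: 6 have a profitable deviation, 3 do not.)

6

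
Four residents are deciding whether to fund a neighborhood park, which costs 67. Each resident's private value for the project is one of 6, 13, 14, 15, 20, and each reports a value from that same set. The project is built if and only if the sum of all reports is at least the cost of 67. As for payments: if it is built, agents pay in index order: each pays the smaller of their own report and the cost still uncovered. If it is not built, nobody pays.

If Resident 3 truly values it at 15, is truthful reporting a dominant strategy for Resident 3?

No

Consider the case where Resident 1 reports 13, Resident 2 reports 20 and Resident 4 reports 20.
Truthful report 15: project built, pays 15, utility 15 - 15 = 0.
Report 14 instead: project built, pays 14, utility 15 - 14 = 1.
Since 1 > 0, reporting 14 is strictly better here, so truthful reporting is not dominant.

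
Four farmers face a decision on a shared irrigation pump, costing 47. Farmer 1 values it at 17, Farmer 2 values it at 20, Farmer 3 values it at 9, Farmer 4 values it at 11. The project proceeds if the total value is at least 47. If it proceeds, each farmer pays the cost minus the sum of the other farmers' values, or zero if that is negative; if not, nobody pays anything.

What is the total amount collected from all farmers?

Total value 57 ≥ cost 47, so it is built.
Farmer 1: others sum to 40; max(0, 47 - 40) = 7.
Farmer 2: others sum to 37; max(0, 47 - 37) = 10.
Farmer 3: others sum to 48; max(0, 47 - 48) = 0.
Farmer 4: others sum to 46; max(0, 47 - 46) = 1.
Total collected = 7 + 10 + 0 + 1 = 18.

18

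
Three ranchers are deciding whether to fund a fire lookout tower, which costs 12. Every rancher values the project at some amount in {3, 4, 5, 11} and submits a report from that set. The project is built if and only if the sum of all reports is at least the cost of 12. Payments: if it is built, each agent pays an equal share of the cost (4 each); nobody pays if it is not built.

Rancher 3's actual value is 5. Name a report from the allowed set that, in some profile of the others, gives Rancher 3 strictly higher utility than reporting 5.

Suppose Rancher 1 reports 3 and Rancher 2 reports 3.
Report 5: project not built, utility 0.
Report 11: project built, pays 4, utility 5 - 4 = 1.
So reporting 11 beats truth here (1 > 0).

11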